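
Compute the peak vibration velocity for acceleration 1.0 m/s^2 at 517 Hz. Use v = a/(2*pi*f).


omega = 2*pi*f = 2*pi*517 = 3248.41 rad/s
v = a / omega = 1.0 / 3248.41 = 0.00030784 m/s


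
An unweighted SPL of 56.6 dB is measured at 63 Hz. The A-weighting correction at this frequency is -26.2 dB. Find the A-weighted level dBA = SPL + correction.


A-weighting table: 63 Hz -> -26.2 dB correction
SPL_A = SPL + correction = 56.6 + (-26.2) = 30.4 dBA


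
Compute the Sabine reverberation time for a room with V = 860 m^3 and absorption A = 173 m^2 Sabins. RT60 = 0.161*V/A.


RT60 = 0.161 * 860 / 173 = 0.80035 s


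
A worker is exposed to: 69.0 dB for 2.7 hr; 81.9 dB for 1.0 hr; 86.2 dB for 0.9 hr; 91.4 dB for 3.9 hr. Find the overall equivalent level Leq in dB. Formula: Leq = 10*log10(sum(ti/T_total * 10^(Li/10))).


T_total = 2.7 + 1.0 + 0.9 + 3.9 = 8.5 hr
(2.7/8.5) * 10^(69.0/10) = 2.52316e+06
(1.0/8.5) * 10^(81.9/10) = 1.82214e+07
(0.9/8.5) * 10^(86.2/10) = 4.41391e+07
(3.9/8.5) * 10^(91.4/10) = 6.33353e+08
Sum = 2.52316e+06 + 1.82214e+07 + 4.41391e+07 + 6.33353e+08 = 6.98237e+08
Leq = 10*log10(6.98237e+08) = 88.44 dB


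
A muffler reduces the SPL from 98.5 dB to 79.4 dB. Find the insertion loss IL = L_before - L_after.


Insertion loss = SPL without muffler - SPL with muffler
IL = 98.5 - 79.4 = 19.1 dB


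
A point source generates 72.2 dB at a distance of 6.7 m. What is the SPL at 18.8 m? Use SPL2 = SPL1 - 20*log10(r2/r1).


r2/r1 = 18.8/6.7 = 2.80597
Correction = 20*log10(2.80597) = 8.96166 dB
SPL2 = 72.2 - 8.96166 = 63.238 dB


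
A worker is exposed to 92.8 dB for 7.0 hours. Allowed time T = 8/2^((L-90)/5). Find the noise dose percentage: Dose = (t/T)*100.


T_allowed = 8 / 2^((92.8 - 90)/5) = 5.42642 hr
Dose = 7.0 / 5.42642 * 100 = 129 %


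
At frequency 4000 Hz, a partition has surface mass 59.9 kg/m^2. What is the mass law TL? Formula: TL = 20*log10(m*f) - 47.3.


m * f = 59.9 * 4000 = 239600
20*log10(239600) = 107.59 dB
TL = 107.59 - 47.3 = 60.29 dB


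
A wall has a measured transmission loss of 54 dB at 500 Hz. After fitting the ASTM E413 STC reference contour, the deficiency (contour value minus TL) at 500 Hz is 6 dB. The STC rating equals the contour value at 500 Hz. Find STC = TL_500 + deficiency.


By ASTM E413, STC = value of the fitted reference contour at 500 Hz.
Contour value at 500 Hz = TL_500 + deficiency = 54 + 6 = 60
STC = 60


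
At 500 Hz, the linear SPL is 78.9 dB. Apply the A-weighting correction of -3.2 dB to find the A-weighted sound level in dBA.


A-weighting table: 500 Hz -> -3.2 dB correction
SPL_A = SPL + correction = 78.9 + (-3.2) = 75.7 dBA


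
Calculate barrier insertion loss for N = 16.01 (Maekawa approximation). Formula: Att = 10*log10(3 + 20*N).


3 + 20*N = 3 + 20*16.01 = 323.2
Att = 10*log10(323.2) = 25.095 dB


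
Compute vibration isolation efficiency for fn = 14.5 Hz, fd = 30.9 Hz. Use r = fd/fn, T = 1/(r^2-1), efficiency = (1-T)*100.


r = 30.9 / 14.5 = 2.13103
r^2 - 1 = 2.13103^2 - 1 = 3.54129
T = 1/3.54129 = 0.282383
Efficiency = (1 - 0.282383)*100 = 71.762 %


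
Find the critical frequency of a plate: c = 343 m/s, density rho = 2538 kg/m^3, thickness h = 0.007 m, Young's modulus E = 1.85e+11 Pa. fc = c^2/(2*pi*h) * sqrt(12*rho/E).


12*rho/E = 12*2538/1.85e+11 = 1.64627e-07
sqrt(12*rho/E) = sqrt(1.64627e-07) = 0.000405743
c^2/(2*pi*h) = 343^2/(2*pi*0.007) = 2.67492e+06
fc = 2.67492e+06 * 0.000405743 = 1085.3 Hz


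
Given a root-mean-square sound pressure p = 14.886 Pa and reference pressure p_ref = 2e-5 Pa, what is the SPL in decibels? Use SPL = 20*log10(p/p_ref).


p / p_ref = 14.886 / 2e-5 = 744300
SPL = 20 * log10(744300) = 117.43 dB


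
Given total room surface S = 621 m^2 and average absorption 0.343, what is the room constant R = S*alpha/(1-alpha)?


R = 621 * 0.343 / (1 - 0.343) = 324.21 m^2


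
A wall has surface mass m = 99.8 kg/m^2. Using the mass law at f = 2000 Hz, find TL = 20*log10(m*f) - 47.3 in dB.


m * f = 99.8 * 2000 = 199600
20*log10(199600) = 106.003 dB
TL = 106.003 - 47.3 = 58.703 dB


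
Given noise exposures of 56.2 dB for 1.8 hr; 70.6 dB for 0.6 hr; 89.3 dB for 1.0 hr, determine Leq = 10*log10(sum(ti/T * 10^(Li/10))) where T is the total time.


T_total = 1.8 + 0.6 + 1.0 = 3.4 hr
(1.8/3.4) * 10^(56.2/10) = 220696
(0.6/3.4) * 10^(70.6/10) = 2.02615e+06
(1.0/3.4) * 10^(89.3/10) = 2.50335e+08
Sum = 220696 + 2.02615e+06 + 2.50335e+08 = 2.52582e+08
Leq = 10*log10(2.52582e+08) = 84.024 dB


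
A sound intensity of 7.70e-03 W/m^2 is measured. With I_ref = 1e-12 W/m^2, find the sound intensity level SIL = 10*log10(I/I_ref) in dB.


I / I_ref = 7.70e-03 / 1e-12 = 7.7e+09
SIL = 10 * log10(7.7e+09) = 98.865 dB


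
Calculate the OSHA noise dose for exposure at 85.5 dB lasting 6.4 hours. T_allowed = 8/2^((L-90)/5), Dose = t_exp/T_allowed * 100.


T_allowed = 8 / 2^((85.5 - 90)/5) = 14.9285 hr
Dose = 6.4 / 14.9285 * 100 = 42.871 %


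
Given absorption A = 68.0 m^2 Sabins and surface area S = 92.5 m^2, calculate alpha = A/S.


Absorption coefficient = absorbed power / incident power
alpha = A / S = 68.0 / 92.5 = 0.73514


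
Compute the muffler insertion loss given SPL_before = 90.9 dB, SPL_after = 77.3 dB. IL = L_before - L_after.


Insertion loss = SPL without muffler - SPL with muffler
IL = 90.9 - 77.3 = 13.6 dB


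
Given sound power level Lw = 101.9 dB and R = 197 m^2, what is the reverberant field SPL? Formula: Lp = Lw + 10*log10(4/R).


4/R = 4/197 = 0.0203046
Lp = 101.9 + 10*log10(0.0203046) = 84.976 dB


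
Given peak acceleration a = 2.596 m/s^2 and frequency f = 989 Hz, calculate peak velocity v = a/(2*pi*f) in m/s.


omega = 2*pi*f = 2*pi*989 = 6214.07 rad/s
v = a / omega = 2.596 / 6214.07 = 0.00041776 m/s


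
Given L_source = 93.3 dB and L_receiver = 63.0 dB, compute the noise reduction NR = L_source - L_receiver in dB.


NR = L_source - L_receiver (difference between source and receiving room levels)
NR = 93.3 - 63.0 = 30.3 dB


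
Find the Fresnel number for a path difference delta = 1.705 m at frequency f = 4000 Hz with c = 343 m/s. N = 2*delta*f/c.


N = 2*delta*f/c = 2*delta/lambda, where lambda = c/f
lambda = 343 / 4000 = 0.08575 m
N = 2 * 1.705 / 0.08575 = 39.767


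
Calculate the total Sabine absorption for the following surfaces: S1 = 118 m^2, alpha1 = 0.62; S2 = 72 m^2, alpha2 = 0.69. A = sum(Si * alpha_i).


118 * 0.62 = 73.16
72 * 0.69 = 49.68
A_total = 73.16 + 49.68 = 122.84 m^2


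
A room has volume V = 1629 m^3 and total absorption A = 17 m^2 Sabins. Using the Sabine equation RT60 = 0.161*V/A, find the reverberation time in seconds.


RT60 = 0.161 * 1629 / 17 = 15.428 s


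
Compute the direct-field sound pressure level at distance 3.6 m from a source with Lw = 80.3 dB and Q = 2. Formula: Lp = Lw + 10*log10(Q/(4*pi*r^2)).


4*pi*r^2 = 4*pi*3.6^2 = 162.86 m^2
Q / (4*pi*r^2) = 2 / 162.86 = 0.0122805
Lp = 80.3 + 10*log10(0.0122805) = 61.192 dB


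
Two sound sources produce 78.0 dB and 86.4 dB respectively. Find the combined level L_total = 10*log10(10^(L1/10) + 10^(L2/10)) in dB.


10^(78.0/10) = 6.30957e+07
10^(86.4/10) = 4.36516e+08
Sum = 6.30957e+07 + 4.36516e+08 = 4.99612e+08
L_total = 10*log10(4.99612e+08) = 86.986 dB


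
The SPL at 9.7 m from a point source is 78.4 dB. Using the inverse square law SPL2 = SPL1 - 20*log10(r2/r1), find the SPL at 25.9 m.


r2/r1 = 25.9/9.7 = 2.6701
Correction = 20*log10(2.6701) = 8.53055 dB
SPL2 = 78.4 - 8.53055 = 69.869 dB


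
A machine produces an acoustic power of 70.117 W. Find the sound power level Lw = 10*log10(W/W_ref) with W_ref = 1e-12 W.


W / W_ref = 70.117 / 1e-12 = 7.0117e+13
Lw = 10 * log10(7.0117e+13) = 138.46 dB


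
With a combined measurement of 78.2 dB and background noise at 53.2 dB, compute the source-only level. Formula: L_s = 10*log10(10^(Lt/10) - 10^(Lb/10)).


10^(78.2/10) = 6.60693e+07
10^(53.2/10) = 208930
Difference = 6.60693e+07 - 208930 = 6.58604e+07
L_source = 10*log10(6.58604e+07) = 78.186 dB


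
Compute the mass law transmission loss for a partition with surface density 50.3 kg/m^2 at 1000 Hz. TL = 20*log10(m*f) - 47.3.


m * f = 50.3 * 1000 = 50300
20*log10(50300) = 94.0314 dB
TL = 94.0314 - 47.3 = 46.731 dB


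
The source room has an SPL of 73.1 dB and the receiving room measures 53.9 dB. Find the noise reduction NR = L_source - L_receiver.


NR = L_source - L_receiver (difference between source and receiving room levels)
NR = 73.1 - 53.9 = 19.2 dB


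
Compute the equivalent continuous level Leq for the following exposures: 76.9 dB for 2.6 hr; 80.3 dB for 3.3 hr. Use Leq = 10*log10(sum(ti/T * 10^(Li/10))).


T_total = 2.6 + 3.3 = 5.9 hr
(2.6/5.9) * 10^(76.9/10) = 2.15835e+07
(3.3/5.9) * 10^(80.3/10) = 5.99324e+07
Sum = 2.15835e+07 + 5.99324e+07 = 8.15159e+07
Leq = 10*log10(8.15159e+07) = 79.112 dB


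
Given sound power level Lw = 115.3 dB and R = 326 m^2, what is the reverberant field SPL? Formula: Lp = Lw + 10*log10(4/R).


4/R = 4/326 = 0.0122699
Lp = 115.3 + 10*log10(0.0122699) = 96.188 dB


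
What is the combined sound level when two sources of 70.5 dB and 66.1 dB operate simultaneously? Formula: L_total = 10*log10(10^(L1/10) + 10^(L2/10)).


10^(70.5/10) = 1.12202e+07
10^(66.1/10) = 4.0738e+06
Sum = 1.12202e+07 + 4.0738e+06 = 1.5294e+07
L_total = 10*log10(1.5294e+07) = 71.845 dB


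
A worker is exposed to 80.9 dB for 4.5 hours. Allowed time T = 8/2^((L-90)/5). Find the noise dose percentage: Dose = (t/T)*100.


T_allowed = 8 / 2^((80.9 - 90)/5) = 28.2465 hr
Dose = 4.5 / 28.2465 * 100 = 15.931 %


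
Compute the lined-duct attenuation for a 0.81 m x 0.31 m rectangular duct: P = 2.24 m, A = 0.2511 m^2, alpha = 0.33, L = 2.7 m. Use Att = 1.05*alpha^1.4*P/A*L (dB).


alpha^1.4 = 0.33^1.4 = 0.211797
Attenuation rate = 1.05 * alpha^1.4 * P / A
= 1.05 * 0.211797 * 2.24 / 0.2511 = 1.98386 dB/m
Total Att = 1.98386 * 2.7 = 5.3564 dB


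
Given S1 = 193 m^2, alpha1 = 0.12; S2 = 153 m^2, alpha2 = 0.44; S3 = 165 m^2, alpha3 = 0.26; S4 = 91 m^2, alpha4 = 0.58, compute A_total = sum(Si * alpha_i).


193 * 0.12 = 23.16
153 * 0.44 = 67.32
165 * 0.26 = 42.9
91 * 0.58 = 52.78
A_total = 23.16 + 67.32 + 42.9 + 52.78 = 186.16 m^2


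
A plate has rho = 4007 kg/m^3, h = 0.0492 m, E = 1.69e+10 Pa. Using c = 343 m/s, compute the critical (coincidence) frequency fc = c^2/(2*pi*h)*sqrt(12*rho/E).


12*rho/E = 12*4007/1.69e+10 = 2.84521e-06
sqrt(12*rho/E) = sqrt(2.84521e-06) = 0.00168678
c^2/(2*pi*h) = 343^2/(2*pi*0.0492) = 380578
fc = 380578 * 0.00168678 = 641.95 Hz


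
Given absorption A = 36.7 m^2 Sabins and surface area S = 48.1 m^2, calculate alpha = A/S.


Absorption coefficient = absorbed power / incident power
alpha = A / S = 36.7 / 48.1 = 0.76299


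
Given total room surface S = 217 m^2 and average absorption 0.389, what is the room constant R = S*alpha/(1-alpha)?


R = 217 * 0.389 / (1 - 0.389) = 138.16 m^2


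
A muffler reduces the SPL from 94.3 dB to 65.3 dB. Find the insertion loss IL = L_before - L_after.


Insertion loss = SPL without muffler - SPL with muffler
IL = 94.3 - 65.3 = 29 dB


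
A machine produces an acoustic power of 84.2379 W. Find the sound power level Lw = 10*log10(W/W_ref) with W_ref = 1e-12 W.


W / W_ref = 84.2379 / 1e-12 = 8.42379e+13
Lw = 10 * log10(8.42379e+13) = 139.26 dB


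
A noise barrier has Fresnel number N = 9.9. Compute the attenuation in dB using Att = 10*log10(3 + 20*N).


3 + 20*N = 3 + 20*9.9 = 201
Att = 10*log10(201) = 23.032 dB


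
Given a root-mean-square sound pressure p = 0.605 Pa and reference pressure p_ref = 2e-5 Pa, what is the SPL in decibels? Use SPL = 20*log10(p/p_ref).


p / p_ref = 0.605 / 2e-5 = 30250
SPL = 20 * log10(30250) = 89.615 dB


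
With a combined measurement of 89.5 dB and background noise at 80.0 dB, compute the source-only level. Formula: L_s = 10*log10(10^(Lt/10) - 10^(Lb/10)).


10^(89.5/10) = 8.91251e+08
10^(80.0/10) = 1e+08
Difference = 8.91251e+08 - 1e+08 = 7.91251e+08
L_source = 10*log10(7.91251e+08) = 88.983 dB


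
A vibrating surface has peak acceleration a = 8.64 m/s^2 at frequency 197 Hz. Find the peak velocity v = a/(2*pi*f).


omega = 2*pi*f = 2*pi*197 = 1237.79 rad/s
v = a / omega = 8.64 / 1237.79 = 0.0069802 m/s


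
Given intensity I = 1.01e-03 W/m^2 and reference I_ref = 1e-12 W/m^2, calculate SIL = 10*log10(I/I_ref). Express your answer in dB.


I / I_ref = 1.01e-03 / 1e-12 = 1.01e+09
SIL = 10 * log10(1.01e+09) = 90.043 dB


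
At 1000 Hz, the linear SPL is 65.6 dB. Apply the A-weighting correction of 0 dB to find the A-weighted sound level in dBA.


A-weighting table: 1000 Hz -> 0 dB correction
SPL_A = SPL + correction = 65.6 + (0) = 65.6 dBA


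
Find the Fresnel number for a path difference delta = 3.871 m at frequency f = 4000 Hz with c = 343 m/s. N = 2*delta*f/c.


N = 2*delta*f/c = 2*delta/lambda, where lambda = c/f
lambda = 343 / 4000 = 0.08575 m
N = 2 * 3.871 / 0.08575 = 90.286


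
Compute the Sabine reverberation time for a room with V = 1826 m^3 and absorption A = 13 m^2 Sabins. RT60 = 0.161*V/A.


RT60 = 0.161 * 1826 / 13 = 22.614 s


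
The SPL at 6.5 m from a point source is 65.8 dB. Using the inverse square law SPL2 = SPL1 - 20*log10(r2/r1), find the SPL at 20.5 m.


r2/r1 = 20.5/6.5 = 3.15385
Correction = 20*log10(3.15385) = 9.97682 dB
SPL2 = 65.8 - 9.97682 = 55.823 dB


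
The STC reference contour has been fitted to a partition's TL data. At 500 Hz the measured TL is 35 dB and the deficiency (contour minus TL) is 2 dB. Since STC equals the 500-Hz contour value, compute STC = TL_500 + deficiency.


By ASTM E413, STC = value of the fitted reference contour at 500 Hz.
Contour value at 500 Hz = TL_500 + deficiency = 35 + 2 = 37
STC = 37


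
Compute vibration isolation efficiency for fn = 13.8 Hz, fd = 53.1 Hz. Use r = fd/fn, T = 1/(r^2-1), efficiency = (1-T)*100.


r = 53.1 / 13.8 = 3.84783
r^2 - 1 = 3.84783^2 - 1 = 13.8058
T = 1/13.8058 = 0.0724333
Efficiency = (1 - 0.0724333)*100 = 92.757 %


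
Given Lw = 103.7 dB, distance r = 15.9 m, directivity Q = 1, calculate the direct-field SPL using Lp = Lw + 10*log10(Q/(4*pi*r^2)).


4*pi*r^2 = 4*pi*15.9^2 = 3176.9 m^2
Q / (4*pi*r^2) = 1 / 3176.9 = 0.000314772
Lp = 103.7 + 10*log10(0.000314772) = 68.68 dB


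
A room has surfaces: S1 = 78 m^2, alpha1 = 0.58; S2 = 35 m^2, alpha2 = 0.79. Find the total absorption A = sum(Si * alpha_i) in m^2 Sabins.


78 * 0.58 = 45.24
35 * 0.79 = 27.65
A_total = 45.24 + 27.65 = 72.89 m^2


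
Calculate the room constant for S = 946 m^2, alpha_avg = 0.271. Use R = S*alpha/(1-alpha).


R = 946 * 0.271 / (1 - 0.271) = 351.67 m^2


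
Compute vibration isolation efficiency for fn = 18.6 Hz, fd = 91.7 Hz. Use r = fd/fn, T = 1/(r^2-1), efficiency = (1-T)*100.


r = 91.7 / 18.6 = 4.93011
r^2 - 1 = 4.93011^2 - 1 = 23.306
T = 1/23.306 = 0.0429074
Efficiency = (1 - 0.0429074)*100 = 95.709 %


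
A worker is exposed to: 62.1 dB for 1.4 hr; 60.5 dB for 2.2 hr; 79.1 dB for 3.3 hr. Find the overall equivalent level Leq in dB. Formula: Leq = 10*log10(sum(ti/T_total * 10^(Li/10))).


T_total = 1.4 + 2.2 + 3.3 = 6.9 hr
(1.4/6.9) * 10^(62.1/10) = 329063
(2.2/6.9) * 10^(60.5/10) = 357745
(3.3/6.9) * 10^(79.1/10) = 3.88745e+07
Sum = 329063 + 357745 + 3.88745e+07 = 3.95613e+07
Leq = 10*log10(3.95613e+07) = 75.973 dB


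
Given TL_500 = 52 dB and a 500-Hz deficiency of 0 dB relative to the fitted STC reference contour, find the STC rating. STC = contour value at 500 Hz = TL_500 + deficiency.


By ASTM E413, STC = value of the fitted reference contour at 500 Hz.
Contour value at 500 Hz = TL_500 + deficiency = 52 + 0 = 52
STC = 52


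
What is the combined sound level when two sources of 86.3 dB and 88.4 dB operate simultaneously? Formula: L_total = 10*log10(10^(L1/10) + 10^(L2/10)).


10^(86.3/10) = 4.2658e+08
10^(88.4/10) = 6.91831e+08
Sum = 4.2658e+08 + 6.91831e+08 = 1.11841e+09
L_total = 10*log10(1.11841e+09) = 90.486 dB


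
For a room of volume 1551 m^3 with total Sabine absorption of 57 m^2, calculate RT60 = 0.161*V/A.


RT60 = 0.161 * 1551 / 57 = 4.3809 s


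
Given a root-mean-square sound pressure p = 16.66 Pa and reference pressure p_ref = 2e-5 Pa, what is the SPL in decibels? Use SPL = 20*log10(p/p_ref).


p / p_ref = 16.66 / 2e-5 = 833000
SPL = 20 * log10(833000) = 118.41 dB


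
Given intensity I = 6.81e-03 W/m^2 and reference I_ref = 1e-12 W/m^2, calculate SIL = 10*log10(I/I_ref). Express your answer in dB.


I / I_ref = 6.81e-03 / 1e-12 = 6.81e+09
SIL = 10 * log10(6.81e+09) = 98.331 dB


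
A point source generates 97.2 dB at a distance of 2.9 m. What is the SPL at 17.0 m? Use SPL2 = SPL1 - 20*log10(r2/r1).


r2/r1 = 17.0/2.9 = 5.86207
Correction = 20*log10(5.86207) = 15.361 dB
SPL2 = 97.2 - 15.361 = 81.839 dB


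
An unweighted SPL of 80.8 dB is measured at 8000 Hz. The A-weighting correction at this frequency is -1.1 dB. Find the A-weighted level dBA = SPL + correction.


A-weighting table: 8000 Hz -> -1.1 dB correction
SPL_A = SPL + correction = 80.8 + (-1.1) = 79.7 dBA


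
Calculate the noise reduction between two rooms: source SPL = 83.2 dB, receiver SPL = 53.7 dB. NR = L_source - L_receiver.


NR = L_source - L_receiver (difference between source and receiving room levels)
NR = 83.2 - 53.7 = 29.5 dB


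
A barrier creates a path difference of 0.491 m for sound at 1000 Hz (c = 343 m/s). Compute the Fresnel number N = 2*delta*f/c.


N = 2*delta*f/c = 2*delta/lambda, where lambda = c/f
lambda = 343 / 1000 = 0.343 m
N = 2 * 0.491 / 0.343 = 2.863


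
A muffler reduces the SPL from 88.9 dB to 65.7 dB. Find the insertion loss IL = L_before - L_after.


Insertion loss = SPL without muffler - SPL with muffler
IL = 88.9 - 65.7 = 23.2 dB


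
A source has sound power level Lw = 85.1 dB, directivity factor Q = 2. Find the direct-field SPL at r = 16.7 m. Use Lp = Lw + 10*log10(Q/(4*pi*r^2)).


4*pi*r^2 = 4*pi*16.7^2 = 3504.64 m^2
Q / (4*pi*r^2) = 2 / 3504.64 = 0.000570672
Lp = 85.1 + 10*log10(0.000570672) = 52.664 dB


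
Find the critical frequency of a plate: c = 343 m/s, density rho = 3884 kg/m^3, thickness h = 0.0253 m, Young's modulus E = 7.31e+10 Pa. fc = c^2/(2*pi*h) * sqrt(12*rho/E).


12*rho/E = 12*3884/7.31e+10 = 6.37592e-07
sqrt(12*rho/E) = sqrt(6.37592e-07) = 0.000798494
c^2/(2*pi*h) = 343^2/(2*pi*0.0253) = 740096
fc = 740096 * 0.000798494 = 590.96 Hz


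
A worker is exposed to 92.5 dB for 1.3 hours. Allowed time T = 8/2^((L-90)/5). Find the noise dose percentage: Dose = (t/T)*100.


T_allowed = 8 / 2^((92.5 - 90)/5) = 5.65685 hr
Dose = 1.3 / 5.65685 * 100 = 22.981 %


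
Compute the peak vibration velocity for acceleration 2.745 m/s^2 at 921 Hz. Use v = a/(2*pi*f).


omega = 2*pi*f = 2*pi*921 = 5786.81 rad/s
v = a / omega = 2.745 / 5786.81 = 0.00047435 m/s


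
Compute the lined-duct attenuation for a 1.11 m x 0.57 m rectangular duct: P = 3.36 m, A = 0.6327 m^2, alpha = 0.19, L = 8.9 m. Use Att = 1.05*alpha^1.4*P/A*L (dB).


alpha^1.4 = 0.19^1.4 = 0.0977811
Attenuation rate = 1.05 * alpha^1.4 * P / A
= 1.05 * 0.0977811 * 3.36 / 0.6327 = 0.545237 dB/m
Total Att = 0.545237 * 8.9 = 4.8526 dB


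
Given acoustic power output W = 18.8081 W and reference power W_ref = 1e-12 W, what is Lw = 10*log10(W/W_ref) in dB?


W / W_ref = 18.8081 / 1e-12 = 1.88081e+13
Lw = 10 * log10(1.88081e+13) = 132.74 dB


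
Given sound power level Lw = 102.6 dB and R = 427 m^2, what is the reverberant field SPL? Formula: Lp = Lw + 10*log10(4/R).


4/R = 4/427 = 0.00936768
Lp = 102.6 + 10*log10(0.00936768) = 82.316 dB


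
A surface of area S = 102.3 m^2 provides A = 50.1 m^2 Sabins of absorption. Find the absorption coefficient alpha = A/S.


Absorption coefficient = absorbed power / incident power
alpha = A / S = 50.1 / 102.3 = 0.48974


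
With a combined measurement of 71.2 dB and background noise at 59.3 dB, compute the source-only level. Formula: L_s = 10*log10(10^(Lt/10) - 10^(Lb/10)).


10^(71.2/10) = 1.31826e+07
10^(59.3/10) = 851138
Difference = 1.31826e+07 - 851138 = 1.23315e+07
L_source = 10*log10(1.23315e+07) = 70.91 dB


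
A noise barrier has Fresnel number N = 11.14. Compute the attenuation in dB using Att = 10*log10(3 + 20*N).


3 + 20*N = 3 + 20*11.14 = 225.8
Att = 10*log10(225.8) = 23.537 dB


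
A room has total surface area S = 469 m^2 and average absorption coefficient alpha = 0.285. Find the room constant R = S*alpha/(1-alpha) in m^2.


R = 469 * 0.285 / (1 - 0.285) = 186.94 m^2


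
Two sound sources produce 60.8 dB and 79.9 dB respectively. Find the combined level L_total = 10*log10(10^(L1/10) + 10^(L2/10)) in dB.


10^(60.8/10) = 1.20226e+06
10^(79.9/10) = 9.77237e+07
Sum = 1.20226e+06 + 9.77237e+07 = 9.8926e+07
L_total = 10*log10(9.8926e+07) = 79.953 dB


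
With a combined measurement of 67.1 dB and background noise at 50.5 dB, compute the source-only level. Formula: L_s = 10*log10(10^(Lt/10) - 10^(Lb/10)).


10^(67.1/10) = 5.12861e+06
10^(50.5/10) = 112202
Difference = 5.12861e+06 - 112202 = 5.01641e+06
L_source = 10*log10(5.01641e+06) = 67.004 dB


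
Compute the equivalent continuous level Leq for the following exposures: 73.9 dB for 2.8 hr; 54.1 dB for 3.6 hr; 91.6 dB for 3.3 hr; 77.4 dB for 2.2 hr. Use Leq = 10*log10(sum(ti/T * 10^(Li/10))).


T_total = 2.8 + 3.6 + 3.3 + 2.2 = 11.9 hr
(2.8/11.9) * 10^(73.9/10) = 5.77579e+06
(3.6/11.9) * 10^(54.1/10) = 77759.9
(3.3/11.9) * 10^(91.6/10) = 4.00836e+08
(2.2/11.9) * 10^(77.4/10) = 1.01596e+07
Sum = 5.77579e+06 + 77759.9 + 4.00836e+08 + 1.01596e+07 = 4.16849e+08
Leq = 10*log10(4.16849e+08) = 86.2 dB


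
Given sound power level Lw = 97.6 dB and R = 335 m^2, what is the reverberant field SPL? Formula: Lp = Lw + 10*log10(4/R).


4/R = 4/335 = 0.0119403
Lp = 97.6 + 10*log10(0.0119403) = 78.37 dB


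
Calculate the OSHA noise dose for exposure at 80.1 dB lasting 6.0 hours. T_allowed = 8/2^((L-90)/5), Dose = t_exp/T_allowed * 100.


T_allowed = 8 / 2^((80.1 - 90)/5) = 31.5594 hr
Dose = 6.0 / 31.5594 * 100 = 19.012 %


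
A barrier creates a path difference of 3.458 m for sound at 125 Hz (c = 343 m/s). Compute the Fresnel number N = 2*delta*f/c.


N = 2*delta*f/c = 2*delta/lambda, where lambda = c/f
lambda = 343 / 125 = 2.744 m
N = 2 * 3.458 / 2.744 = 2.5204


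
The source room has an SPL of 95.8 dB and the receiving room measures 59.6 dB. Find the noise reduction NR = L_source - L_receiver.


NR = L_source - L_receiver (difference between source and receiving room levels)
NR = 95.8 - 59.6 = 36.2 dB


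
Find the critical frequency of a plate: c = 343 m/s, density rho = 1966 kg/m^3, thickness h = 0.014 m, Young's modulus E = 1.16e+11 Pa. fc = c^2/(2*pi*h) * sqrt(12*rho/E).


12*rho/E = 12*1966/1.16e+11 = 2.03379e-07
sqrt(12*rho/E) = sqrt(2.03379e-07) = 0.000450976
c^2/(2*pi*h) = 343^2/(2*pi*0.014) = 1.33746e+06
fc = 1.33746e+06 * 0.000450976 = 603.16 Hz


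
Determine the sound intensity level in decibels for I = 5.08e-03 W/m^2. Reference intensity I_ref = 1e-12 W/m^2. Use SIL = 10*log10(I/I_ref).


I / I_ref = 5.08e-03 / 1e-12 = 5.08e+09
SIL = 10 * log10(5.08e+09) = 97.059 dB


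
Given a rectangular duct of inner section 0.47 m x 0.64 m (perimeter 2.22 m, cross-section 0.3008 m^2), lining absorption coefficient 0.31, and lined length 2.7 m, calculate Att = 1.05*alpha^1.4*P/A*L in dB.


alpha^1.4 = 0.31^1.4 = 0.194047
Attenuation rate = 1.05 * alpha^1.4 * P / A
= 1.05 * 0.194047 * 2.22 / 0.3008 = 1.50374 dB/m
Total Att = 1.50374 * 2.7 = 4.0601 dB


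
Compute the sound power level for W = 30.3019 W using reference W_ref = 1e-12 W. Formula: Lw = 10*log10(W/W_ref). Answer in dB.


W / W_ref = 30.3019 / 1e-12 = 3.03019e+13
Lw = 10 * log10(3.03019e+13) = 134.81 dB


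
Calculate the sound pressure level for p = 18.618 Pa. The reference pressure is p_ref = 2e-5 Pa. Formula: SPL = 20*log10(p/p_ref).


p / p_ref = 18.618 / 2e-5 = 930900
SPL = 20 * log10(930900) = 119.38 dB


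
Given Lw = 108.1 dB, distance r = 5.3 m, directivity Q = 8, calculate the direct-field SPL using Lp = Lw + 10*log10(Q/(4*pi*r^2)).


4*pi*r^2 = 4*pi*5.3^2 = 352.989 m^2
Q / (4*pi*r^2) = 8 / 352.989 = 0.0226636
Lp = 108.1 + 10*log10(0.0226636) = 91.653 dB


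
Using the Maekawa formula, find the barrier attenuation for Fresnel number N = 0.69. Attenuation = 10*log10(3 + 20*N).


3 + 20*N = 3 + 20*0.69 = 16.8
Att = 10*log10(16.8) = 12.253 dB


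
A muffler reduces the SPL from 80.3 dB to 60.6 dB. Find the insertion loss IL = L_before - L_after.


Insertion loss = SPL without muffler - SPL with muffler
IL = 80.3 - 60.6 = 19.7 dB


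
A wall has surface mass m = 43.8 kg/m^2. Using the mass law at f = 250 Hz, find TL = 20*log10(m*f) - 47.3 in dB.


m * f = 43.8 * 250 = 10950
20*log10(10950) = 80.7883 dB
TL = 80.7883 - 47.3 = 33.488 dB


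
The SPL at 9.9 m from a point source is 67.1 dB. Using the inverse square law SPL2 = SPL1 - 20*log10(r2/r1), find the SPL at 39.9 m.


r2/r1 = 39.9/9.9 = 4.0303
Correction = 20*log10(4.0303) = 12.1067 dB
SPL2 = 67.1 - 12.1067 = 54.993 dB


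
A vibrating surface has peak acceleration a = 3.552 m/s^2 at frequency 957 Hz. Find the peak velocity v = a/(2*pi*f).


omega = 2*pi*f = 2*pi*957 = 6013.01 rad/s
v = a / omega = 3.552 / 6013.01 = 0.00059072 m/s


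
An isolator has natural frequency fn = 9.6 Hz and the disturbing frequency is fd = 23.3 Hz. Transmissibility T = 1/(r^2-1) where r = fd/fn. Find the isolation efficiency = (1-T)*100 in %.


r = 23.3 / 9.6 = 2.42708
r^2 - 1 = 2.42708^2 - 1 = 4.89072
T = 1/4.89072 = 0.204469
Efficiency = (1 - 0.204469)*100 = 79.553 %


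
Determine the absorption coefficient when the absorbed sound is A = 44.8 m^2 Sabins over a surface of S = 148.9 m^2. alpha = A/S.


Absorption coefficient = absorbed power / incident power
alpha = A / S = 44.8 / 148.9 = 0.30087


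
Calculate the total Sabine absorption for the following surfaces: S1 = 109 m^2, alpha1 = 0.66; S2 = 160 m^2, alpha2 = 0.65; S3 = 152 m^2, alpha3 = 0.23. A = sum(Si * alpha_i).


109 * 0.66 = 71.94
160 * 0.65 = 104
152 * 0.23 = 34.96
A_total = 71.94 + 104 + 34.96 = 210.9 m^2


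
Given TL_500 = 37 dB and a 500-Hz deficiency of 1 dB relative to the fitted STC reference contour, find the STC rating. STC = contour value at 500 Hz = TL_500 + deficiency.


By ASTM E413, STC = value of the fitted reference contour at 500 Hz.
Contour value at 500 Hz = TL_500 + deficiency = 37 + 1 = 38
STC = 38


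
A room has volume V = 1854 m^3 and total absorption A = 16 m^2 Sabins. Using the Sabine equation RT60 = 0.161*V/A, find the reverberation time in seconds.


RT60 = 0.161 * 1854 / 16 = 18.656 s


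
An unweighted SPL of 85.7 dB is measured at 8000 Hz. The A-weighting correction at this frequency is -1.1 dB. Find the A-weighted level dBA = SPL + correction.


A-weighting table: 8000 Hz -> -1.1 dB correction
SPL_A = SPL + correction = 85.7 + (-1.1) = 84.6 dBA


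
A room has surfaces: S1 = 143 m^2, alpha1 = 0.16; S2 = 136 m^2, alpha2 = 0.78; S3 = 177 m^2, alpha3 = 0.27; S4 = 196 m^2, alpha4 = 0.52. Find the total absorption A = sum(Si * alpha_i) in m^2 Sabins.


143 * 0.16 = 22.88
136 * 0.78 = 106.08
177 * 0.27 = 47.79
196 * 0.52 = 101.92
A_total = 22.88 + 106.08 + 47.79 + 101.92 = 278.67 m^2


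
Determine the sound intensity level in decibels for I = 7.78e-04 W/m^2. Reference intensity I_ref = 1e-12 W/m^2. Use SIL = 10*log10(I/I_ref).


I / I_ref = 7.78e-04 / 1e-12 = 7.78e+08
SIL = 10 * log10(7.78e+08) = 88.91 dB


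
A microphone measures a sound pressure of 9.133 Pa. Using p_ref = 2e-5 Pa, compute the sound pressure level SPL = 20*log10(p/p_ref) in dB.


p / p_ref = 9.133 / 2e-5 = 456650
SPL = 20 * log10(456650) = 113.19 dB


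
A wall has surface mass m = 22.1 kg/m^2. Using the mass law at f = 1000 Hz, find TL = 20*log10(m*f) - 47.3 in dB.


m * f = 22.1 * 1000 = 22100
20*log10(22100) = 86.8878 dB
TL = 86.8878 - 47.3 = 39.588 dB


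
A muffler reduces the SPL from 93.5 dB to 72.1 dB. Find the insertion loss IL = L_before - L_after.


Insertion loss = SPL without muffler - SPL with muffler
IL = 93.5 - 72.1 = 21.4 dB


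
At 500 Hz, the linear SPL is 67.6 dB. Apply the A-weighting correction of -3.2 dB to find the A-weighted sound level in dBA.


A-weighting table: 500 Hz -> -3.2 dB correction
SPL_A = SPL + correction = 67.6 + (-3.2) = 64.4 dBA


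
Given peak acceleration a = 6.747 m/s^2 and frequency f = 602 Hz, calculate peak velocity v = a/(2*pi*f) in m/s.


omega = 2*pi*f = 2*pi*602 = 3782.48 rad/s
v = a / omega = 6.747 / 3782.48 = 0.0017838 m/s


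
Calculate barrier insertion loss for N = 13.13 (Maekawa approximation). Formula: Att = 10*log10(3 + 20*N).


3 + 20*N = 3 + 20*13.13 = 265.6
Att = 10*log10(265.6) = 24.242 dB


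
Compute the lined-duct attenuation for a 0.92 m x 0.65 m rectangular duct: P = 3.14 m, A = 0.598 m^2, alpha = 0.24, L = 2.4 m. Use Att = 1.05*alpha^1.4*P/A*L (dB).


alpha^1.4 = 0.24^1.4 = 0.135611
Attenuation rate = 1.05 * alpha^1.4 * P / A
= 1.05 * 0.135611 * 3.14 / 0.598 = 0.747675 dB/m
Total Att = 0.747675 * 2.4 = 1.7944 dB


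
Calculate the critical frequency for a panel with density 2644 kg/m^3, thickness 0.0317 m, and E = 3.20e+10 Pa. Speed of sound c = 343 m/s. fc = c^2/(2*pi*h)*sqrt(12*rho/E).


12*rho/E = 12*2644/3.20e+10 = 9.915e-07
sqrt(12*rho/E) = sqrt(9.915e-07) = 0.000995741
c^2/(2*pi*h) = 343^2/(2*pi*0.0317) = 590676
fc = 590676 * 0.000995741 = 588.16 Hz


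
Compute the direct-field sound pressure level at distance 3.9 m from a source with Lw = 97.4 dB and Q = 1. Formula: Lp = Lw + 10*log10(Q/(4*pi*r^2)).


4*pi*r^2 = 4*pi*3.9^2 = 191.134 m^2
Q / (4*pi*r^2) = 1 / 191.134 = 0.00523193
Lp = 97.4 + 10*log10(0.00523193) = 74.587 dB


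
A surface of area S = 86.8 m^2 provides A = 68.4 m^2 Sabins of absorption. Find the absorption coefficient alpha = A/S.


Absorption coefficient = absorbed power / incident power
alpha = A / S = 68.4 / 86.8 = 0.78802


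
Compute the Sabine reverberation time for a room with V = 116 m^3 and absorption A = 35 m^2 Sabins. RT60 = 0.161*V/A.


RT60 = 0.161 * 116 / 35 = 0.5336 s


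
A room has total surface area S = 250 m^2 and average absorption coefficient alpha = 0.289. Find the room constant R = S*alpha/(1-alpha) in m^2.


R = 250 * 0.289 / (1 - 0.289) = 101.62 m^2


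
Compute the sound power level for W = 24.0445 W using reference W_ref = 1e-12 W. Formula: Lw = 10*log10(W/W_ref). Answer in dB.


W / W_ref = 24.0445 / 1e-12 = 2.40445e+13
Lw = 10 * log10(2.40445e+13) = 133.81 dB


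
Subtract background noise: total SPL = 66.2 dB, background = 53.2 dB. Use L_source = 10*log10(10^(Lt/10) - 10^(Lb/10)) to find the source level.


10^(66.2/10) = 4.16869e+06
10^(53.2/10) = 208930
Difference = 4.16869e+06 - 208930 = 3.95976e+06
L_source = 10*log10(3.95976e+06) = 65.977 dB


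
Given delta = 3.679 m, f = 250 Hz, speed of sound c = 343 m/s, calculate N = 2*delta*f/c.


N = 2*delta*f/c = 2*delta/lambda, where lambda = c/f
lambda = 343 / 250 = 1.372 m
N = 2 * 3.679 / 1.372 = 5.363


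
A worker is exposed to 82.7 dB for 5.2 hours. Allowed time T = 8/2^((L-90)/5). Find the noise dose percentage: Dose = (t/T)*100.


T_allowed = 8 / 2^((82.7 - 90)/5) = 22.0087 hr
Dose = 5.2 / 22.0087 * 100 = 23.627 %


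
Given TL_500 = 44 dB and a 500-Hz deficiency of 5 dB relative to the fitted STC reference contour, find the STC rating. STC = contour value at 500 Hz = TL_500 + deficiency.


By ASTM E413, STC = value of the fitted reference contour at 500 Hz.
Contour value at 500 Hz = TL_500 + deficiency = 44 + 5 = 49
STC = 49


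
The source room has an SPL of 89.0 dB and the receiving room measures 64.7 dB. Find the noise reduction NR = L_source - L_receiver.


NR = L_source - L_receiver (difference between source and receiving room levels)
NR = 89.0 - 64.7 = 24.3 dB


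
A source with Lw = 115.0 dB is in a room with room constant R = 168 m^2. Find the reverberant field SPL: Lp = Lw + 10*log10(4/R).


4/R = 4/168 = 0.0238095
Lp = 115.0 + 10*log10(0.0238095) = 98.768 dB


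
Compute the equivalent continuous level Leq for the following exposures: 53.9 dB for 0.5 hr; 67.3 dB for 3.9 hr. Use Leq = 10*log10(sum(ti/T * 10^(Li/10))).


T_total = 0.5 + 3.9 = 4.4 hr
(0.5/4.4) * 10^(53.9/10) = 27894.4
(3.9/4.4) * 10^(67.3/10) = 4.76005e+06
Sum = 27894.4 + 4.76005e+06 = 4.78794e+06
Leq = 10*log10(4.78794e+06) = 66.801 dB


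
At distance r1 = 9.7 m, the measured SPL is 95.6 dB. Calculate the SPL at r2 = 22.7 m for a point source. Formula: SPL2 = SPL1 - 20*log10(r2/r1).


r2/r1 = 22.7/9.7 = 2.34021
Correction = 20*log10(2.34021) = 7.3851 dB
SPL2 = 95.6 - 7.3851 = 88.215 dB


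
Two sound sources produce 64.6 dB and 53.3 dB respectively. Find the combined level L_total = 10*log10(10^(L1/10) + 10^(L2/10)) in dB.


10^(64.6/10) = 2.88403e+06
10^(53.3/10) = 213796
Sum = 2.88403e+06 + 213796 = 3.09783e+06
L_total = 10*log10(3.09783e+06) = 64.911 dB


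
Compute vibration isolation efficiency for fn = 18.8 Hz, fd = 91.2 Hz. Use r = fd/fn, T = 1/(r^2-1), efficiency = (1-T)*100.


r = 91.2 / 18.8 = 4.85106
r^2 - 1 = 4.85106^2 - 1 = 22.5328
T = 1/22.5328 = 0.0443797
Efficiency = (1 - 0.0443797)*100 = 95.562 %


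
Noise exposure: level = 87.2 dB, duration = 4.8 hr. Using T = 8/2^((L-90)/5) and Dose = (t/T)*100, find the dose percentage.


T_allowed = 8 / 2^((87.2 - 90)/5) = 11.7942 hr
Dose = 4.8 / 11.7942 * 100 = 40.698 %


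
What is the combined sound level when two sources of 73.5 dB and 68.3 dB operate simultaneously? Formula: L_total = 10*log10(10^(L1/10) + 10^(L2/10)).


10^(73.5/10) = 2.23872e+07
10^(68.3/10) = 6.76083e+06
Sum = 2.23872e+07 + 6.76083e+06 = 2.9148e+07
L_total = 10*log10(2.9148e+07) = 74.646 dB


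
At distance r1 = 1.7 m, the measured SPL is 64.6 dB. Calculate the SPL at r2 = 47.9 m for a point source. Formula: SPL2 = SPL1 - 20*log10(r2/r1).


r2/r1 = 47.9/1.7 = 28.1765
Correction = 20*log10(28.1765) = 28.9977 dB
SPL2 = 64.6 - 28.9977 = 35.602 dB


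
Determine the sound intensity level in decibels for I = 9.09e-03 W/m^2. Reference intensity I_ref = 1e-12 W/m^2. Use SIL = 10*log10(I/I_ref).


I / I_ref = 9.09e-03 / 1e-12 = 9.09e+09
SIL = 10 * log10(9.09e+09) = 99.586 dB


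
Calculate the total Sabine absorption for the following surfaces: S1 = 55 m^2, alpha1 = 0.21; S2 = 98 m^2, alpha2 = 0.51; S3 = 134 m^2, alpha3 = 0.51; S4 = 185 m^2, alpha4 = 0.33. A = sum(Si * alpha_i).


55 * 0.21 = 11.55
98 * 0.51 = 49.98
134 * 0.51 = 68.34
185 * 0.33 = 61.05
A_total = 11.55 + 49.98 + 68.34 + 61.05 = 190.92 m^2


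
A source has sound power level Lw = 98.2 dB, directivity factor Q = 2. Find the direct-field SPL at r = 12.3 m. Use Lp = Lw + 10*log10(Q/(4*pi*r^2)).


4*pi*r^2 = 4*pi*12.3^2 = 1901.17 m^2
Q / (4*pi*r^2) = 2 / 1901.17 = 0.00105198
Lp = 98.2 + 10*log10(0.00105198) = 68.42 dB


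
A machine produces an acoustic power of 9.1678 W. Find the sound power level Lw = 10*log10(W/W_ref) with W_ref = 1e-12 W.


W / W_ref = 9.1678 / 1e-12 = 9.1678e+12
Lw = 10 * log10(9.1678e+12) = 129.62 dB


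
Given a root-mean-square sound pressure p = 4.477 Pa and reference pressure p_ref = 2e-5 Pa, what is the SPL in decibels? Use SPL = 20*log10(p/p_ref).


p / p_ref = 4.477 / 2e-5 = 223850
SPL = 20 * log10(223850) = 107 dB


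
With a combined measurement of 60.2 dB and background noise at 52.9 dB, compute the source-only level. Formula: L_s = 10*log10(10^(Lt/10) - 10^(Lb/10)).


10^(60.2/10) = 1.04713e+06
10^(52.9/10) = 194984
Difference = 1.04713e+06 - 194984 = 852146
L_source = 10*log10(852146) = 59.305 dB


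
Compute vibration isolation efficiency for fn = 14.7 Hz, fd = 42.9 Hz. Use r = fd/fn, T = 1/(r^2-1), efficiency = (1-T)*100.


r = 42.9 / 14.7 = 2.91837
r^2 - 1 = 2.91837^2 - 1 = 7.51688
T = 1/7.51688 = 0.133034
Efficiency = (1 - 0.133034)*100 = 86.697 %


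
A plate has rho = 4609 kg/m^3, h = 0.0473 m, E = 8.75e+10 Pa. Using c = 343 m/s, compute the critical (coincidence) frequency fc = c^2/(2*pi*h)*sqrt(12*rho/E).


12*rho/E = 12*4609/8.75e+10 = 6.32091e-07
sqrt(12*rho/E) = sqrt(6.32091e-07) = 0.000795042
c^2/(2*pi*h) = 343^2/(2*pi*0.0473) = 395865
fc = 395865 * 0.000795042 = 314.73 Hz


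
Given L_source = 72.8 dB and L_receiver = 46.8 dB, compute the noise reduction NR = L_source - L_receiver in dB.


NR = L_source - L_receiver (difference between source and receiving room levels)
NR = 72.8 - 46.8 = 26 dB


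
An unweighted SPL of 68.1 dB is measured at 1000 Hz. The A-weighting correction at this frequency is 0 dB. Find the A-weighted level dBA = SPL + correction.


A-weighting table: 1000 Hz -> 0 dB correction
SPL_A = SPL + correction = 68.1 + (0) = 68.1 dBA


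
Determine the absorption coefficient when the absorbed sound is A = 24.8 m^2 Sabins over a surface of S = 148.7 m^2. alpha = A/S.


Absorption coefficient = absorbed power / incident power
alpha = A / S = 24.8 / 148.7 = 0.16678


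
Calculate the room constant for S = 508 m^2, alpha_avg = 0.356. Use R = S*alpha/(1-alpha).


R = 508 * 0.356 / (1 - 0.356) = 280.82 m^2


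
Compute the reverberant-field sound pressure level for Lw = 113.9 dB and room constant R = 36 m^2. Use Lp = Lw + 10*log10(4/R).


4/R = 4/36 = 0.111111
Lp = 113.9 + 10*log10(0.111111) = 104.36 dB


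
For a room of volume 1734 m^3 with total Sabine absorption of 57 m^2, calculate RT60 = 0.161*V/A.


RT60 = 0.161 * 1734 / 57 = 4.8978 s


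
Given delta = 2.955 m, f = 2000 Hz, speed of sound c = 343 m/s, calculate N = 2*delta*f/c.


N = 2*delta*f/c = 2*delta/lambda, where lambda = c/f
lambda = 343 / 2000 = 0.1715 m
N = 2 * 2.955 / 0.1715 = 34.461


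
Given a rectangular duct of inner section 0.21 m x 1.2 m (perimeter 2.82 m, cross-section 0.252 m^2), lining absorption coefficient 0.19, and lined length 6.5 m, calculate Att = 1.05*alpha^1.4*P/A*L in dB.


alpha^1.4 = 0.19^1.4 = 0.0977811
Attenuation rate = 1.05 * alpha^1.4 * P / A
= 1.05 * 0.0977811 * 2.82 / 0.252 = 1.14893 dB/m
Total Att = 1.14893 * 6.5 = 7.468 dB


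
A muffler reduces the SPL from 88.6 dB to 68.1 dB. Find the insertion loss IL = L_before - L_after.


Insertion loss = SPL without muffler - SPL with muffler
IL = 88.6 - 68.1 = 20.5 dB


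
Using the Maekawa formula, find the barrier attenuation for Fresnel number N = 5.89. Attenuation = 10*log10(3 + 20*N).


3 + 20*N = 3 + 20*5.89 = 120.8
Att = 10*log10(120.8) = 20.821 dB


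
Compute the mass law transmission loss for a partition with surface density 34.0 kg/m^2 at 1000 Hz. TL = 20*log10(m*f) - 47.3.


m * f = 34.0 * 1000 = 34000
20*log10(34000) = 90.6296 dB
TL = 90.6296 - 47.3 = 43.33 dB


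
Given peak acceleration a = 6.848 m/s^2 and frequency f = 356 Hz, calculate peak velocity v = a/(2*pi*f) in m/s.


omega = 2*pi*f = 2*pi*356 = 2236.81 rad/s
v = a / omega = 6.848 / 2236.81 = 0.0030615 m/s


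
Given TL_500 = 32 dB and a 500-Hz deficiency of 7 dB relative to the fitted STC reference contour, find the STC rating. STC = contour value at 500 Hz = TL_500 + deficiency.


By ASTM E413, STC = value of the fitted reference contour at 500 Hz.
Contour value at 500 Hz = TL_500 + deficiency = 32 + 7 = 39
STC = 39


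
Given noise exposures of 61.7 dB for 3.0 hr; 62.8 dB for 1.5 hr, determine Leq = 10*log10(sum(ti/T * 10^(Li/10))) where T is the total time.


T_total = 3.0 + 1.5 = 4.5 hr
(3.0/4.5) * 10^(61.7/10) = 986072
(1.5/4.5) * 10^(62.8/10) = 635154
Sum = 986072 + 635154 = 1.62123e+06
Leq = 10*log10(1.62123e+06) = 62.098 dB
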